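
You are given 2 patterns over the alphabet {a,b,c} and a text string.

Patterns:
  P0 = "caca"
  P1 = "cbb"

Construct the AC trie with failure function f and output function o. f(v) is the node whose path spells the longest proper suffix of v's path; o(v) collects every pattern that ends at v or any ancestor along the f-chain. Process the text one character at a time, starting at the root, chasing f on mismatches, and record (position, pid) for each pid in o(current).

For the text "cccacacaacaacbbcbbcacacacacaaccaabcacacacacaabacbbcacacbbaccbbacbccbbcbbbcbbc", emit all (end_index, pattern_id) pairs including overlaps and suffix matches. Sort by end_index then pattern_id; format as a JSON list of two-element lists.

Construct AC machine:
Trie (insert patterns):
  0='ε' goto c→1
  1='c' goto a→2 b→5
  2='ca' goto c→3
  3='cac' goto a→4
  4='caca' goto ·  ←P0
  5='cb' goto b→6
  6='cbb' goto ·  ←P1

Failure links (BFS by depth):
  n1('c'): parent n0 fail=0; on 'c' 0 → fail=0;  out ∅∪∅=∅
  n2('ca'): parent n1 fail=0; on 'a' 0 → fail=0;  out ∅∪∅=∅
  n5('cb'): parent n1 fail=0; on 'b' 0 → fail=0;  out ∅∪∅=∅
  n3('cac'): parent n2 fail=0; on 'c' 0 → fail=1;  out ∅∪∅=∅
  n6('cbb'): parent n5 fail=0; on 'b' 0 → fail=0;  out {1}∪∅={1}
  n4('caca'): parent n3 fail=1; on 'a' 1 → fail=2;  out {0}∪∅={0}

Run:
pos 0 'c': at 1
pos 1 'c': at 1 (fail-walked)
pos 2 'c': at 1 (fail-walked)
pos 3 'a': at 2
pos 4 'c': at 3
pos 5 'a': at 4  ** P0@[2:5]
pos 6 'c': at 3 (fail-walked)
pos 7 'a': at 4  ** P0@[4:7]
pos 8 'a': at 0 (fail-walked)
pos 9 'c': at 1
pos 10 'a': at 2
pos 11 'a': at 0 (fail-walked)
pos 12 'c': at 1
pos 13 'b': at 5
pos 14 'b': at 6  ** P1@[12:14]
pos 15 'c': at 1 (fail-walked)
pos 16 'b': at 5
pos 17 'b': at 6  ** P1@[15:17]
pos 18 'c': at 1 (fail-walked)
pos 19 'a': at 2
pos 20 'c': at 3
pos 21 'a': at 4  ** P0@[18:21]
pos 22 'c': at 3 (fail-walked)
pos 23 'a': at 4  ** P0@[20:23]
pos 24 'c': at 3 (fail-walked)
pos 25 'a': at 4  ** P0@[22:25]
pos 26 'c': at 3 (fail-walked)
pos 27 'a': at 4  ** P0@[24:27]
pos 28 'a': at 0 (fail-walked)
pos 29 'c': at 1
pos 30 'c': at 1 (fail-walked)
pos 31 'a': at 2
pos 32 'a': at 0 (fail-walked)
pos 33 'b': at 0
pos 34 'c': at 1
pos 35 'a': at 2
pos 36 'c': at 3
pos 37 'a': at 4  ** P0@[34:37]
pos 38 'c': at 3 (fail-walked)
pos 39 'a': at 4  ** P0@[36:39]
pos 40 'c': at 3 (fail-walked)
pos 41 'a': at 4  ** P0@[38:41]
pos 42 'c': at 3 (fail-walked)
pos 43 'a': at 4  ** P0@[40:43]
pos 44 'a': at 0 (fail-walked)
pos 45 'b': at 0
pos 46 'a': at 0
pos 47 'c': at 1
pos 48 'b': at 5
pos 49 'b': at 6  ** P1@[47:49]
pos 50 'c': at 1 (fail-walked)
pos 51 'a': at 2
pos 52 'c': at 3
pos 53 'a': at 4  ** P0@[50:53]
pos 54 'c': at 3 (fail-walked)
pos 55 'b': at 5 (fail-walked)
pos 56 'b': at 6  ** P1@[54:56]
pos 57 'a': at 0 (fail-walked)
pos 58 'c': at 1
pos 59 'c': at 1 (fail-walked)
pos 60 'b': at 5
pos 61 'b': at 6  ** P1@[59:61]
pos 62 'a': at 0 (fail-walked)
pos 63 'c': at 1
pos 64 'b': at 5
pos 65 'c': at 1 (fail-walked)
pos 66 'c': at 1 (fail-walked)
pos 67 'b': at 5
pos 68 'b': at 6  ** P1@[66:68]
pos 69 'c': at 1 (fail-walked)
pos 70 'b': at 5
pos 71 'b': at 6  ** P1@[69:71]
pos 72 'b': at 0 (fail-walked)
pos 73 'c': at 1
pos 74 'b': at 5
pos 75 'b': at 6  ** P1@[73:75]
pos 76 'c': at 1 (fail-walked)

All matches (sorted): [[5,0],[7,0],[14,1],[17,1],[21,0],[23,0],[25,0],[27,0],[37,0],[39,0],[41,0],[43,0],[49,1],[53,0],[56,1],[61,1],[68,1],[71,1],[75,1]]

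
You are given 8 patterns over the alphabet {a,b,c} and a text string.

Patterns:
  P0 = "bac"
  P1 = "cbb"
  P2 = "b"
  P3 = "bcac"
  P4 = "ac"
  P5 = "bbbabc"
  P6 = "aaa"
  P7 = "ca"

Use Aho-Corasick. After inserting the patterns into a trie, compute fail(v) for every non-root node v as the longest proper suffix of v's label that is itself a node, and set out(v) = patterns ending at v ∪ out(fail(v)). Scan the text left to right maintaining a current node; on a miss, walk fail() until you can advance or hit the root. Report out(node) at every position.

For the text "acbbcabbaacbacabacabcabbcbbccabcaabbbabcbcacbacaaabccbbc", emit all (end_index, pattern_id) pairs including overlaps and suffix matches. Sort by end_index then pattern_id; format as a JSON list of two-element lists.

Build:
Trie (insert patterns):
  n0 'ε': a→10 b→1 c→4
  n1 'b': a→2 b→12 c→7  [P2 ends]
  n2 'ba': c→3
  n3 'bac': ·  [P0 ends]
  n4 'c': a→19 b→5
  n5 'cb': b→6
  n6 'cbb': ·  [P1 ends]
  n7 'bc': a→8
  n8 'bca': c→9
  n9 'bcac': ·  [P3 ends]
  n10 'a': a→17 c→11
  n11 'ac': ·  [P4 ends]
  n12 'bb': b→13
  n13 'bbb': a→14
  n14 'bbba': b→15
  n15 'bbbab': c→16
  n16 'bbbabc': ·  [P5 ends]
  n17 'aa': a→18
  n18 'aaa': ·  [P6 ends]
  n19 'ca': ·  [P7 ends]

BFS fail/out derivation:
  n1('b'): parent n0 fail=0; on 'b' 0 → fail=0;  out {2}∪∅={2}
  n4('c'): parent n0 fail=0; on 'c' 0 → fail=0;  out ∅∪∅=∅
  n10('a'): parent n0 fail=0; on 'a' 0 → fail=0;  out ∅∪∅=∅
  n2('ba'): parent n1 fail=0; on 'a' 0 → fail=10;  out ∅∪∅=∅
  n5('cb'): parent n4 fail=0; on 'b' 0 → fail=1;  out ∅∪{2}={2}
  n7('bc'): parent n1 fail=0; on 'c' 0 → fail=4;  out ∅∪∅=∅
  n11('ac'): parent n10 fail=0; on 'c' 0 → fail=4;  out {4}∪∅={4}
  n12('bb'): parent n1 fail=0; on 'b' 0 → fail=1;  out ∅∪{2}={2}
  n17('aa'): parent n10 fail=0; on 'a' 0 → fail=10;  out ∅∪∅=∅
  n19('ca'): parent n4 fail=0; on 'a' 0 → fail=10;  out {7}∪∅={7}
  n3('bac'): parent n2 fail=10; on 'c' 10 → fail=11;  out {0}∪{4}={0,4}
  n6('cbb'): parent n5 fail=1; on 'b' 1 → fail=12;  out {1}∪{2}={1,2}
  n8('bca'): parent n7 fail=4; on 'a' 4 → fail=19;  out ∅∪{7}={7}
  n13('bbb'): parent n12 fail=1; on 'b' 1 → fail=12;  out ∅∪{2}={2}
  n18('aaa'): parent n17 fail=10; on 'a' 10 → fail=17;  out {6}∪∅={6}
  n9('bcac'): parent n8 fail=19; on 'c' 19→10 → fail=11;  out {3}∪{4}={3,4}
  n14('bbba'): parent n13 fail=12; on 'a' 12→1 → fail=2;  out ∅∪∅=∅
  n15('bbbab'): parent n14 fail=2; on 'b' 2→10→0 → fail=1;  out ∅∪{2}={2}
  n16('bbbabc'): parent n15 fail=1; on 'c' 1 → fail=7;  out {5}∪∅={5}

Text stream:
pos 0 'a': at 10
pos 1 'c': at 11  ** P4@[0:1]
pos 2 'b': at 5 ·f  ** P2@[2:2]
pos 3 'b': at 6  ** P1@[1:3],P2@[3:3]
pos 4 'c': at 7 ·f
pos 5 'a': at 8  ** P7@[4:5]
pos 6 'b': at 1 ·f  ** P2@[6:6]
pos 7 'b': at 12  ** P2@[7:7]
pos 8 'a': at 2 ·f
pos 9 'a': at 17 ·f
pos 10 'c': at 11 ·f  ** P4@[9:10]
pos 11 'b': at 5 ·f  ** P2@[11:11]
pos 12 'a': at 2 ·f
pos 13 'c': at 3  ** P0@[11:13],P4@[12:13]
pos 14 'a': at 19 ·f  ** P7@[13:14]
pos 15 'b': at 1 ·f  ** P2@[15:15]
pos 16 'a': at 2
pos 17 'c': at 3  ** P0@[15:17],P4@[16:17]
pos 18 'a': at 19 ·f  ** P7@[17:18]
pos 19 'b': at 1 ·f  ** P2@[19:19]
pos 20 'c': at 7
pos 21 'a': at 8  ** P7@[20:21]
pos 22 'b': at 1 ·f  ** P2@[22:22]
pos 23 'b': at 12  ** P2@[23:23]
pos 24 'c': at 7 ·f
pos 25 'b': at 5 ·f  ** P2@[25:25]
pos 26 'b': at 6  ** P1@[24:26],P2@[26:26]
pos 27 'c': at 7 ·f
pos 28 'c': at 4 ·f
pos 29 'a': at 19  ** P7@[28:29]
pos 30 'b': at 1 ·f  ** P2@[30:30]
pos 31 'c': at 7
pos 32 'a': at 8  ** P7@[31:32]
pos 33 'a': at 17 ·f
pos 34 'b': at 1 ·f  ** P2@[34:34]
pos 35 'b': at 12  ** P2@[35:35]
pos 36 'b': at 13  ** P2@[36:36]
pos 37 'a': at 14
pos 38 'b': at 15  ** P2@[38:38]
pos 39 'c': at 16  ** P5@[34:39]
pos 40 'b': at 5 ·f  ** P2@[40:40]
pos 41 'c': at 7 ·f
pos 42 'a': at 8  ** P7@[41:42]
pos 43 'c': at 9  ** P3@[40:43],P4@[42:43]
pos 44 'b': at 5 ·f  ** P2@[44:44]
pos 45 'a': at 2 ·f
pos 46 'c': at 3  ** P0@[44:46],P4@[45:46]
pos 47 'a': at 19 ·f  ** P7@[46:47]
pos 48 'a': at 17 ·f
pos 49 'a': at 18  ** P6@[47:49]
pos 50 'b': at 1 ·f  ** P2@[50:50]
pos 51 'c': at 7
pos 52 'c': at 4 ·f
pos 53 'b': at 5  ** P2@[53:53]
pos 54 'b': at 6  ** P1@[52:54],P2@[54:54]
pos 55 'c': at 7 ·f

Result: [[1,4],[2,2],[3,1],[3,2],[5,7],[6,2],[7,2],[10,4],[11,2],[13,0],[13,4],[14,7],[15,2],[17,0],[17,4],[18,7],[19,2],[21,7],[22,2],[23,2],[25,2],[26,1],[26,2],[29,7],[30,2],[32,7],[34,2],[35,2],[36,2],[38,2],[39,5],[40,2],[42,7],[43,3],[43,4],[44,2],[46,0],[46,4],[47,7],[49,6],[50,2],[53,2],[54,1],[54,2]]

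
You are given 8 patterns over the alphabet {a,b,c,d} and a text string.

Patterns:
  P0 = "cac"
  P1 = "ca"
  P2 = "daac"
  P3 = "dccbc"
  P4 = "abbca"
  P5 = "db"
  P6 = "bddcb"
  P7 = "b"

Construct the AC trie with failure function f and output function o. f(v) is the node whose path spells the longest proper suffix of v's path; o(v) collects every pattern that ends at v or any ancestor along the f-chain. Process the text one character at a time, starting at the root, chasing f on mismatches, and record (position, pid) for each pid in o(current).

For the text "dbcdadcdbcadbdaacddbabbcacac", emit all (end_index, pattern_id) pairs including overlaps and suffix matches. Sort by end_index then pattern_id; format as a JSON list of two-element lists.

Build:
Trie nodes:
  0='ε' goto a→12 b→18 c→1 d→4
  1='c' goto a→2
  2='ca' goto c→3  ←P1
  3='cac' goto ·  ←P0
  4='d' goto a→5 b→17 c→8
  5='da' goto a→6
  6='daa' goto c→7
  7='daac' goto ·  ←P2
  8='dc' goto c→9
  9='dcc' goto b→10
  10='dccb' goto c→11
  11='dccbc' goto ·  ←P3
  12='a' goto b→13
  13='ab' goto b→14
  14='abb' goto c→15
  15='abbc' goto a→16
  16='abbca' goto ·  ←P4
  17='db' goto ·  ←P5
  18='b' goto d→19  ←P7
  19='bd' goto d→20
  20='bdd' goto c→21
  21='bddc' goto b→22
  22='bddcb' goto ·  ←P6

Failure links (BFS by depth):
  n1('c'): parent n0 fail=0; on 'c' 0 → fail=0;  out ∅∪∅=∅
  n4('d'): parent n0 fail=0; on 'd' 0 → fail=0;  out ∅∪∅=∅
  n12('a'): parent n0 fail=0; on 'a' 0 → fail=0;  out ∅∪∅=∅
  n18('b'): parent n0 fail=0; on 'b' 0 → fail=0;  out {7}∪∅={7}
  n2('ca'): parent n1 fail=0; on 'a' 0 → fail=12;  out {1}∪∅={1}
  n5('da'): parent n4 fail=0; on 'a' 0 → fail=12;  out ∅∪∅=∅
  n8('dc'): parent n4 fail=0; on 'c' 0 → fail=1;  out ∅∪∅=∅
  n13('ab'): parent n12 fail=0; on 'b' 0 → fail=18;  out ∅∪{7}={7}
  n17('db'): parent n4 fail=0; on 'b' 0 → fail=18;  out {5}∪{7}={5,7}
  n19('bd'): parent n18 fail=0; on 'd' 0 → fail=4;  out ∅∪∅=∅
  n3('cac'): parent n2 fail=12; on 'c' 12→0 → fail=1;  out {0}∪∅={0}
  n6('daa'): parent n5 fail=12; on 'a' 12→0 → fail=12;  out ∅∪∅=∅
  n9('dcc'): parent n8 fail=1; on 'c' 1→0 → fail=1;  out ∅∪∅=∅
  n14('abb'): parent n13 fail=18; on 'b' 18→0 → fail=18;  out ∅∪{7}={7}
  n20('bdd'): parent n19 fail=4; on 'd' 4→0 → fail=4;  out ∅∪∅=∅
  n7('daac'): parent n6 fail=12; on 'c' 12→0 → fail=1;  out {2}∪∅={2}
  n10('dccb'): parent n9 fail=1; on 'b' 1→0 → fail=18;  out ∅∪{7}={7}
  n15('abbc'): parent n14 fail=18; on 'c' 18→0 → fail=1;  out ∅∪∅=∅
  n21('bddc'): parent n20 fail=4; on 'c' 4 → fail=8;  out ∅∪∅=∅
  n11('dccbc'): parent n10 fail=18; on 'c' 18→0 → fail=1;  out {3}∪∅={3}
  n16('abbca'): parent n15 fail=1; on 'a' 1 → fail=2;  out {4}∪{1}={1,4}
  n22('bddcb'): parent n21 fail=8; on 'b' 8→1→0 → fail=18;  out {6}∪{7}={6,7}

Run:
i=0 'd': node 0→4
i=1 'b': node 4→17  ** P5@[0:1],P7@[1:1]
i=2 'c': node 17→1 (via fail)
i=3 'd': node 1→4 (via fail)
i=4 'a': node 4→5
i=5 'd': node 5→4 (via fail)
i=6 'c': node 4→8
i=7 'd': node 8→4 (via fail)
i=8 'b': node 4→17  ** P5@[7:8],P7@[8:8]
i=9 'c': node 17→1 (via fail)
i=10 'a': node 1→2  ** P1@[9:10]
i=11 'd': node 2→4 (via fail)
i=12 'b': node 4→17  ** P5@[11:12],P7@[12:12]
i=13 'd': node 17→19 (via fail)
i=14 'a': node 19→5 (via fail)
i=15 'a': node 5→6
i=16 'c': node 6→7  ** P2@[13:16]
i=17 'd': node 7→4 (via fail)
i=18 'd': node 4→4 (via fail)
i=19 'b': node 4→17  ** P5@[18:19],P7@[19:19]
i=20 'a': node 17→12 (via fail)
i=21 'b': node 12→13  ** P7@[21:21]
i=22 'b': node 13→14  ** P7@[22:22]
i=23 'c': node 14→15
i=24 'a': node 15→16  ** P1@[23:24],P4@[20:24]
i=25 'c': node 16→3 (via fail)  ** P0@[23:25]
i=26 'a': node 3→2 (via fail)  ** P1@[25:26]
i=27 'c': node 2→3  ** P0@[25:27]

Matches: [[1,5],[1,7],[8,5],[8,7],[10,1],[12,5],[12,7],[16,2],[19,5],[19,7],[21,7],[22,7],[24,1],[24,4],[25,0],[26,1],[27,0]]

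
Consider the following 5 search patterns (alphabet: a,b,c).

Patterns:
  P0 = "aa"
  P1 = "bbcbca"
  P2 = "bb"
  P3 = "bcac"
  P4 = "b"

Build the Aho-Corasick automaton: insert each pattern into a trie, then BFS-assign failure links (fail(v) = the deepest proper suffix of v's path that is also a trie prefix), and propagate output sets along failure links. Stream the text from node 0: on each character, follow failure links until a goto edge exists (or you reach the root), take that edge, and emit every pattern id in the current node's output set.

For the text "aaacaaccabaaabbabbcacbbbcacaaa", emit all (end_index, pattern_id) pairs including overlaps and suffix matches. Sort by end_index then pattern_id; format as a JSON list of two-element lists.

Build automaton:
Trie (insert patterns):
  n0 'ε': a→1 b→3
  n1 'a': a→2
  n2 'aa': ·  [P0 ends]
  n3 'b': b→4 c→9  [P4 ends]
  n4 'bb': c→5  [P2 ends]
  n5 'bbc': b→6
  n6 'bbcb': c→7
  n7 'bbcbc': a→8
  n8 'bbcbca': ·  [P1 ends]
  n9 'bc': a→10
  n10 'bca': c→11
  n11 'bcac': ·  [P3 ends]

Failure links (BFS by depth):
  fail(1) 'a': from fail(0)=0 chase 'a': 0 ⇒ 0;  out=∅∪out(0)=∅
  fail(3) 'b': from fail(0)=0 chase 'b': 0 ⇒ 0;  out={4}∪out(0)={4}
  fail(2) 'aa': from fail(1)=0 chase 'a': 0 ⇒ 1;  out={0}∪out(1)={0}
  fail(4) 'bb': from fail(3)=0 chase 'b': 0 ⇒ 3;  out={2}∪out(3)={2,4}
  fail(9) 'bc': from fail(3)=0 chase 'c': 0 ⇒ 0;  out=∅∪out(0)=∅
  fail(5) 'bbc': from fail(4)=3 chase 'c': 3 ⇒ 9;  out=∅∪out(9)=∅
  fail(10) 'bca': from fail(9)=0 chase 'a': 0 ⇒ 1;  out=∅∪out(1)=∅
  fail(6) 'bbcb': from fail(5)=9 chase 'b': 9→0 ⇒ 3;  out=∅∪out(3)={4}
  fail(11) 'bcac': from fail(10)=1 chase 'c': 1→0 ⇒ 0;  out={3}∪out(0)={3}
  fail(7) 'bbcbc': from fail(6)=3 chase 'c': 3 ⇒ 9;  out=∅∪out(9)=∅
  fail(8) 'bbcbca': from fail(7)=9 chase 'a': 9 ⇒ 10;  out={1}∪out(10)={1}

Run:
i=0 'a': node 0→1
i=1 'a': node 1→2  emit P0@[0:1]
i=2 'a': node 2→2 (fail-walked)  emit P0@[1:2]
i=3 'c': node 2→0 (fail-walked)
i=4 'a': node 0→1
i=5 'a': node 1→2  emit P0@[4:5]
i=6 'c': node 2→0 (fail-walked)
i=7 'c': node 0→0
i=8 'a': node 0→1
i=9 'b': node 1→3 (fail-walked)  emit P4@[9:9]
i=10 'a': node 3→1 (fail-walked)
i=11 'a': node 1→2  emit P0@[10:11]
i=12 'a': node 2→2 (fail-walked)  emit P0@[11:12]
i=13 'b': node 2→3 (fail-walked)  emit P4@[13:13]
i=14 'b': node 3→4  emit P2@[13:14],P4@[14:14]
i=15 'a': node 4→1 (fail-walked)
i=16 'b': node 1→3 (fail-walked)  emit P4@[16:16]
i=17 'b': node 3→4  emit P2@[16:17],P4@[17:17]
i=18 'c': node 4→5
i=19 'a': node 5→10 (fail-walked)
i=20 'c': node 10→11  emit P3@[17:20]
i=21 'b': node 11→3 (fail-walked)  emit P4@[21:21]
i=22 'b': node 3→4  emit P2@[21:22],P4@[22:22]
i=23 'b': node 4→4 (fail-walked)  emit P2@[22:23],P4@[23:23]
i=24 'c': node 4→5
i=25 'a': node 5→10 (fail-walked)
i=26 'c': node 10→11  emit P3@[23:26]
i=27 'a': node 11→1 (fail-walked)
i=28 'a': node 1→2  emit P0@[27:28]
i=29 'a': node 2→2 (fail-walked)  emit P0@[28:29]

All matches (sorted): [[1,0],[2,0],[5,0],[9,4],[11,0],[12,0],[13,4],[14,2],[14,4],[16,4],[17,2],[17,4],[20,3],[21,4],[22,2],[22,4],[23,2],[23,4],[26,3],[28,0],[29,0]]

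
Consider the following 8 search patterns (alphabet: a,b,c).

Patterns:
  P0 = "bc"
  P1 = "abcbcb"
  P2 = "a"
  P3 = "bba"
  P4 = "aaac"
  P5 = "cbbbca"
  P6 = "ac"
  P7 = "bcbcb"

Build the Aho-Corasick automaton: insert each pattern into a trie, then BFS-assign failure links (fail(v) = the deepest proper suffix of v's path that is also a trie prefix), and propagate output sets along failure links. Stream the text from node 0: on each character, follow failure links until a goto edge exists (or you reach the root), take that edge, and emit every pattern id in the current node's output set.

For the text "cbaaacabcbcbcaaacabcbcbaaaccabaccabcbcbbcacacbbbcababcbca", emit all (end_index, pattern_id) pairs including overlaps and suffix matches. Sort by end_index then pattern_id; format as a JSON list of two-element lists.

Build automaton:
Trie (insert patterns):
  n0 'ε': a→3 b→1 c→14
  n1 'b': b→9 c→2
  n2 'bc': b→21  ←P0
  n3 'a': a→11 b→4 c→20  ←P2
  n4 'ab': c→5
  n5 'abc': b→6
  n6 'abcb': c→7
  n7 'abcbc': b→8
  n8 'abcbcb': ·  ←P1
  n9 'bb': a→10
  n10 'bba': ·  ←P3
  n11 'aa': a→12
  n12 'aaa': c→13
  n13 'aaac': ·  ←P4
  n14 'c': b→15
  n15 'cb': b→16
  n16 'cbb': b→17
  n17 'cbbb': c→18
  n18 'cbbbc': a→19
  n19 'cbbbca': ·  ←P5
  n20 'ac': ·  ←P6
  n21 'bcb': c→22
  n22 'bcbc': b→23
  n23 'bcbcb': ·  ←P7

Failure links (BFS by depth):
  fail(1) 'b': from fail(0)=0 chase 'b': 0 ⇒ 0;  out=∅∪out(0)=∅
  fail(3) 'a': from fail(0)=0 chase 'a': 0 ⇒ 0;  out={2}∪out(0)={2}
  fail(14) 'c': from fail(0)=0 chase 'c': 0 ⇒ 0;  out=∅∪out(0)=∅
  fail(2) 'bc': from fail(1)=0 chase 'c': 0 ⇒ 14;  out={0}∪out(14)={0}
  fail(4) 'ab': from fail(3)=0 chase 'b': 0 ⇒ 1;  out=∅∪out(1)=∅
  fail(9) 'bb': from fail(1)=0 chase 'b': 0 ⇒ 1;  out=∅∪out(1)=∅
  fail(11) 'aa': from fail(3)=0 chase 'a': 0 ⇒ 3;  out=∅∪out(3)={2}
  fail(15) 'cb': from fail(14)=0 chase 'b': 0 ⇒ 1;  out=∅∪out(1)=∅
  fail(20) 'ac': from fail(3)=0 chase 'c': 0 ⇒ 14;  out={6}∪out(14)={6}
  fail(5) 'abc': from fail(4)=1 chase 'c': 1 ⇒ 2;  out=∅∪out(2)={0}
  fail(10) 'bba': from fail(9)=1 chase 'a': 1→0 ⇒ 3;  out={3}∪out(3)={2,3}
  fail(12) 'aaa': from fail(11)=3 chase 'a': 3 ⇒ 11;  out=∅∪out(11)={2}
  fail(16) 'cbb': from fail(15)=1 chase 'b': 1 ⇒ 9;  out=∅∪out(9)=∅
  fail(21) 'bcb': from fail(2)=14 chase 'b': 14 ⇒ 15;  out=∅∪out(15)=∅
  fail(6) 'abcb': from fail(5)=2 chase 'b': 2 ⇒ 21;  out=∅∪out(21)=∅
  fail(13) 'aaac': from fail(12)=11 chase 'c': 11→3 ⇒ 20;  out={4}∪out(20)={4,6}
  fail(17) 'cbbb': from fail(16)=9 chase 'b': 9→1 ⇒ 9;  out=∅∪out(9)=∅
  fail(22) 'bcbc': from fail(21)=15 chase 'c': 15→1 ⇒ 2;  out=∅∪out(2)={0}
  fail(7) 'abcbc': from fail(6)=21 chase 'c': 21 ⇒ 22;  out=∅∪out(22)={0}
  fail(18) 'cbbbc': from fail(17)=9 chase 'c': 9→1 ⇒ 2;  out=∅∪out(2)={0}
  fail(23) 'bcbcb': from fail(22)=2 chase 'b': 2 ⇒ 21;  out={7}∪out(21)={7}
  fail(8) 'abcbcb': from fail(7)=22 chase 'b': 22 ⇒ 23;  out={1}∪out(23)={1,7}
  fail(19) 'cbbbca': from fail(18)=2 chase 'a': 2→14→0 ⇒ 3;  out={5}∪out(3)={2,5}

Run:
[0] read 'c'  n0⇒n14
[1] read 'b'  n14⇒n15
[2] read 'a'  n15⇒n3 ·f  ** P2@[2:2]
[3] read 'a'  n3⇒n11  ** P2@[3:3]
[4] read 'a'  n11⇒n12  ** P2@[4:4]
[5] read 'c'  n12⇒n13  ** P4@[2:5],P6@[4:5]
[6] read 'a'  n13⇒n3 ·f  ** P2@[6:6]
[7] read 'b'  n3⇒n4
[8] read 'c'  n4⇒n5  ** P0@[7:8]
[9] read 'b'  n5⇒n6
[10] read 'c'  n6⇒n7  ** P0@[9:10]
[11] read 'b'  n7⇒n8  ** P1@[6:11],P7@[7:11]
[12] read 'c'  n8⇒n22 ·f  ** P0@[11:12]
[13] read 'a'  n22⇒n3 ·f  ** P2@[13:13]
[14] read 'a'  n3⇒n11  ** P2@[14:14]
[15] read 'a'  n11⇒n12  ** P2@[15:15]
[16] read 'c'  n12⇒n13  ** P4@[13:16],P6@[15:16]
[17] read 'a'  n13⇒n3 ·f  ** P2@[17:17]
[18] read 'b'  n3⇒n4
[19] read 'c'  n4⇒n5  ** P0@[18:19]
[20] read 'b'  n5⇒n6
[21] read 'c'  n6⇒n7  ** P0@[20:21]
[22] read 'b'  n7⇒n8  ** P1@[17:22],P7@[18:22]
[23] read 'a'  n8⇒n3 ·f  ** P2@[23:23]
[24] read 'a'  n3⇒n11  ** P2@[24:24]
[25] read 'a'  n11⇒n12  ** P2@[25:25]
[26] read 'c'  n12⇒n13  ** P4@[23:26],P6@[25:26]
[27] read 'c'  n13⇒n14 ·f
[28] read 'a'  n14⇒n3 ·f  ** P2@[28:28]
[29] read 'b'  n3⇒n4
[30] read 'a'  n4⇒n3 ·f  ** P2@[30:30]
[31] read 'c'  n3⇒n20  ** P6@[30:31]
[32] read 'c'  n20⇒n14 ·f
[33] read 'a'  n14⇒n3 ·f  ** P2@[33:33]
[34] read 'b'  n3⇒n4
[35] read 'c'  n4⇒n5  ** P0@[34:35]
[36] read 'b'  n5⇒n6
[37] read 'c'  n6⇒n7  ** P0@[36:37]
[38] read 'b'  n7⇒n8  ** P1@[33:38],P7@[34:38]
[39] read 'b'  n8⇒n16 ·f
[40] read 'c'  n16⇒n2 ·f  ** P0@[39:40]
[41] read 'a'  n2⇒n3 ·f  ** P2@[41:41]
[42] read 'c'  n3⇒n20  ** P6@[41:42]
[43] read 'a'  n20⇒n3 ·f  ** P2@[43:43]
[44] read 'c'  n3⇒n20  ** P6@[43:44]
[45] read 'b'  n20⇒n15 ·f
[46] read 'b'  n15⇒n16
[47] read 'b'  n16⇒n17
[48] read 'c'  n17⇒n18  ** P0@[47:48]
[49] read 'a'  n18⇒n19  ** P2@[49:49],P5@[44:49]
[50] read 'b'  n19⇒n4 ·f
[51] read 'a'  n4⇒n3 ·f  ** P2@[51:51]
[52] read 'b'  n3⇒n4
[53] read 'c'  n4⇒n5  ** P0@[52:53]
[54] read 'b'  n5⇒n6
[55] read 'c'  n6⇒n7  ** P0@[54:55]
[56] read 'a'  n7⇒n3 ·f  ** P2@[56:56]

Matches: [[2,2],[3,2],[4,2],[5,4],[5,6],[6,2],[8,0],[10,0],[11,1],[11,7],[12,0],[13,2],[14,2],[15,2],[16,4],[16,6],[17,2],[19,0],[21,0],[22,1],[22,7],[23,2],[24,2],[25,2],[26,4],[26,6],[28,2],[30,2],[31,6],[33,2],[35,0],[37,0],[38,1],[38,7],[40,0],[41,2],[42,6],[43,2],[44,6],[48,0],[49,2],[49,5],[51,2],[53,0],[55,0],[56,2]]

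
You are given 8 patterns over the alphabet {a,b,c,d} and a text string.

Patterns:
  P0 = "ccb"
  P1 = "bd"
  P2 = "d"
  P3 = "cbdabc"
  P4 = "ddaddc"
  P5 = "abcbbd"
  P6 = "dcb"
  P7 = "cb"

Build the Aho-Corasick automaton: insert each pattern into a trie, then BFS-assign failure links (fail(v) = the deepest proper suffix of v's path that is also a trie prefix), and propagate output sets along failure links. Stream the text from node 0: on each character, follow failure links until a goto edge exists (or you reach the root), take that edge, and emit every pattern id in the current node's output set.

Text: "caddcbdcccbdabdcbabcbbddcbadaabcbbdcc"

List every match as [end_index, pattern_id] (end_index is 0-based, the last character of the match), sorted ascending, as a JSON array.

Build automaton:
Trie (insert patterns):
  n0 'ε': a→17 b→4 c→1 d→6
  n1 'c': b→7 c→2
  n2 'cc': b→3
  n3 'ccb': ·  ←P0
  n4 'b': d→5
  n5 'bd': ·  ←P1
  n6 'd': c→23 d→12  ←P2
  n7 'cb': d→8  ←P7
  n8 'cbd': a→9
  n9 'cbda': b→10
  n10 'cbdab': c→11
  n11 'cbdabc': ·  ←P3
  n12 'dd': a→13
  n13 'dda': d→14
  n14 'ddad': d→15
  n15 'ddadd': c→16
  n16 'ddaddc': ·  ←P4
  n17 'a': b→18
  n18 'ab': c→19
  n19 'abc': b→20
  n20 'abcb': b→21
  n21 'abcbb': d→22
  n22 'abcbbd': ·  ←P5
  n23 'dc': b→24
  n24 'dcb': ·  ←P6

BFS fail/out derivation:
  n1('c'): parent n0 fail=0; on 'c' 0 → fail=0;  out ∅∪∅=∅
  n4('b'): parent n0 fail=0; on 'b' 0 → fail=0;  out ∅∪∅=∅
  n6('d'): parent n0 fail=0; on 'd' 0 → fail=0;  out {2}∪∅={2}
  n17('a'): parent n0 fail=0; on 'a' 0 → fail=0;  out ∅∪∅=∅
  n2('cc'): parent n1 fail=0; on 'c' 0 → fail=1;  out ∅∪∅=∅
  n5('bd'): parent n4 fail=0; on 'd' 0 → fail=6;  out {1}∪{2}={1,2}
  n7('cb'): parent n1 fail=0; on 'b' 0 → fail=4;  out {7}∪∅={7}
  n12('dd'): parent n6 fail=0; on 'd' 0 → fail=6;  out ∅∪{2}={2}
  n18('ab'): parent n17 fail=0; on 'b' 0 → fail=4;  out ∅∪∅=∅
  n23('dc'): parent n6 fail=0; on 'c' 0 → fail=1;  out ∅∪∅=∅
  n3('ccb'): parent n2 fail=1; on 'b' 1 → fail=7;  out {0}∪{7}={0,7}
  n8('cbd'): parent n7 fail=4; on 'd' 4 → fail=5;  out ∅∪{1,2}={1,2}
  n13('dda'): parent n12 fail=6; on 'a' 6→0 → fail=17;  out ∅∪∅=∅
  n19('abc'): parent n18 fail=4; on 'c' 4→0 → fail=1;  out ∅∪∅=∅
  n24('dcb'): parent n23 fail=1; on 'b' 1 → fail=7;  out {6}∪{7}={6,7}
  n9('cbda'): parent n8 fail=5; on 'a' 5→6→0 → fail=17;  out ∅∪∅=∅
  n14('ddad'): parent n13 fail=17; on 'd' 17→0 → fail=6;  out ∅∪{2}={2}
  n20('abcb'): parent n19 fail=1; on 'b' 1 → fail=7;  out ∅∪{7}={7}
  n10('cbdab'): parent n9 fail=17; on 'b' 17 → fail=18;  out ∅∪∅=∅
  n15('ddadd'): parent n14 fail=6; on 'd' 6 → fail=12;  out ∅∪{2}={2}
  n21('abcbb'): parent n20 fail=7; on 'b' 7→4→0 → fail=4;  out ∅∪∅=∅
  n11('cbdabc'): parent n10 fail=18; on 'c' 18 → fail=19;  out {3}∪∅={3}
  n16('ddaddc'): parent n15 fail=12; on 'c' 12→6 → fail=23;  out {4}∪∅={4}
  n22('abcbbd'): parent n21 fail=4; on 'd' 4 → fail=5;  out {5}∪{1,2}={1,2,5}

Text stream:
i=0 'c': node 0→1
i=1 'a': node 1→17 (via fail)
i=2 'd': node 17→6 (via fail)  ** P2@[2:2]
i=3 'd': node 6→12  ** P2@[3:3]
i=4 'c': node 12→23 (via fail)
i=5 'b': node 23→24  ** P6@[3:5],P7@[4:5]
i=6 'd': node 24→8 (via fail)  ** P1@[5:6],P2@[6:6]
i=7 'c': node 8→23 (via fail)
i=8 'c': node 23→2 (via fail)
i=9 'c': node 2→2 (via fail)
i=10 'b': node 2→3  ** P0@[8:10],P7@[9:10]
i=11 'd': node 3→8 (via fail)  ** P1@[10:11],P2@[11:11]
i=12 'a': node 8→9
i=13 'b': node 9→10
i=14 'd': node 10→5 (via fail)  ** P1@[13:14],P2@[14:14]
i=15 'c': node 5→23 (via fail)
i=16 'b': node 23→24  ** P6@[14:16],P7@[15:16]
i=17 'a': node 24→17 (via fail)
i=18 'b': node 17→18
i=19 'c': node 18→19
i=20 'b': node 19→20  ** P7@[19:20]
i=21 'b': node 20→21
i=22 'd': node 21→22  ** P1@[21:22],P2@[22:22],P5@[17:22]
i=23 'd': node 22→12 (via fail)  ** P2@[23:23]
i=24 'c': node 12→23 (via fail)
i=25 'b': node 23→24  ** P6@[23:25],P7@[24:25]
i=26 'a': node 24→17 (via fail)
i=27 'd': node 17→6 (via fail)  ** P2@[27:27]
i=28 'a': node 6→17 (via fail)
i=29 'a': node 17→17 (via fail)
i=30 'b': node 17→18
i=31 'c': node 18→19
i=32 'b': node 19→20  ** P7@[31:32]
i=33 'b': node 20→21
i=34 'd': node 21→22  ** P1@[33:34],P2@[34:34],P5@[29:34]
i=35 'c': node 22→23 (via fail)
i=36 'c': node 23→2 (via fail)

All matches (sorted): [[2,2],[3,2],[5,6],[5,7],[6,1],[6,2],[10,0],[10,7],[11,1],[11,2],[14,1],[14,2],[16,6],[16,7],[20,7],[22,1],[22,2],[22,5],[23,2],[25,6],[25,7],[27,2],[32,7],[34,1],[34,2],[34,5]]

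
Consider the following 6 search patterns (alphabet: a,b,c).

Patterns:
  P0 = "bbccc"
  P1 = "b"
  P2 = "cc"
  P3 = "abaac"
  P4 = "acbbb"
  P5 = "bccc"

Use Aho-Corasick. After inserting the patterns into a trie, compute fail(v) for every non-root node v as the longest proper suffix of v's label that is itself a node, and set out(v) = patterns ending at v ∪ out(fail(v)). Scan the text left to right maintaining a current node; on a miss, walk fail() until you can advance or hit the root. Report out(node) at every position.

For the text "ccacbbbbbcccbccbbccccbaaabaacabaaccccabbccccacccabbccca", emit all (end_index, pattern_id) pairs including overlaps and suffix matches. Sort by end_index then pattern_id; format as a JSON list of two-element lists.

Construct AC machine:
Trie nodes:
  n0 'ε': a→8 b→1 c→6
  n1 'b': b→2 c→17  ←P1
  n2 'bb': c→3
  n3 'bbc': c→4
  n4 'bbcc': c→5
  n5 'bbccc': ·  ←P0
  n6 'c': c→7
  n7 'cc': ·  ←P2
  n8 'a': b→9 c→13
  n9 'ab': a→10
  n10 'aba': a→11
  n11 'abaa': c→12
  n12 'abaac': ·  ←P3
  n13 'ac': b→14
  n14 'acb': b→15
  n15 'acbb': b→16
  n16 'acbbb': ·  ←P4
  n17 'bc': c→18
  n18 'bcc': c→19
  n19 'bccc': ·  ←P5

BFS fail/out derivation:
  n1('b'): parent n0 fail=0; on 'b' 0 → fail=0;  out {1}∪∅={1}
  n6('c'): parent n0 fail=0; on 'c' 0 → fail=0;  out ∅∪∅=∅
  n8('a'): parent n0 fail=0; on 'a' 0 → fail=0;  out ∅∪∅=∅
  n2('bb'): parent n1 fail=0; on 'b' 0 → fail=1;  out ∅∪{1}={1}
  n7('cc'): parent n6 fail=0; on 'c' 0 → fail=6;  out {2}∪∅={2}
  n9('ab'): parent n8 fail=0; on 'b' 0 → fail=1;  out ∅∪{1}={1}
  n13('ac'): parent n8 fail=0; on 'c' 0 → fail=6;  out ∅∪∅=∅
  n17('bc'): parent n1 fail=0; on 'c' 0 → fail=6;  out ∅∪∅=∅
  n3('bbc'): parent n2 fail=1; on 'c' 1 → fail=17;  out ∅∪∅=∅
  n10('aba'): parent n9 fail=1; on 'a' 1→0 → fail=8;  out ∅∪∅=∅
  n14('acb'): parent n13 fail=6; on 'b' 6→0 → fail=1;  out ∅∪{1}={1}
  n18('bcc'): parent n17 fail=6; on 'c' 6 → fail=7;  out ∅∪{2}={2}
  n4('bbcc'): parent n3 fail=17; on 'c' 17 → fail=18;  out ∅∪{2}={2}
  n11('abaa'): parent n10 fail=8; on 'a' 8→0 → fail=8;  out ∅∪∅=∅
  n15('acbb'): parent n14 fail=1; on 'b' 1 → fail=2;  out ∅∪{1}={1}
  n19('bccc'): parent n18 fail=7; on 'c' 7→6 → fail=7;  out {5}∪{2}={2,5}
  n5('bbccc'): parent n4 fail=18; on 'c' 18 → fail=19;  out {0}∪{2,5}={0,2,5}
  n12('abaac'): parent n11 fail=8; on 'c' 8 → fail=13;  out {3}∪∅={3}
  n16('acbbb'): parent n15 fail=2; on 'b' 2→1 → fail=2;  out {4}∪{1}={1,4}

Scan:
[0] read 'c'  n0⇒n6
[1] read 'c'  n6⇒n7  emit P2@[0:1]
[2] read 'a'  n7⇒n8 ·f
[3] read 'c'  n8⇒n13
[4] read 'b'  n13⇒n14  emit P1@[4:4]
[5] read 'b'  n14⇒n15  emit P1@[5:5]
[6] read 'b'  n15⇒n16  emit P1@[6:6],P4@[2:6]
[7] read 'b'  n16⇒n2 ·f  emit P1@[7:7]
[8] read 'b'  n2⇒n2 ·f  emit P1@[8:8]
[9] read 'c'  n2⇒n3
[10] read 'c'  n3⇒n4  emit P2@[9:10]
[11] read 'c'  n4⇒n5  emit P0@[7:11],P2@[10:11],P5@[8:11]
[12] read 'b'  n5⇒n1 ·f  emit P1@[12:12]
[13] read 'c'  n1⇒n17
[14] read 'c'  n17⇒n18  emit P2@[13:14]
[15] read 'b'  n18⇒n1 ·f  emit P1@[15:15]
[16] read 'b'  n1⇒n2  emit P1@[16:16]
[17] read 'c'  n2⇒n3
[18] read 'c'  n3⇒n4  emit P2@[17:18]
[19] read 'c'  n4⇒n5  emit P0@[15:19],P2@[18:19],P5@[16:19]
[20] read 'c'  n5⇒n7 ·f  emit P2@[19:20]
[21] read 'b'  n7⇒n1 ·f  emit P1@[21:21]
[22] read 'a'  n1⇒n8 ·f
[23] read 'a'  n8⇒n8 ·f
[24] read 'a'  n8⇒n8 ·f
[25] read 'b'  n8⇒n9  emit P1@[25:25]
[26] read 'a'  n9⇒n10
[27] read 'a'  n10⇒n11
[28] read 'c'  n11⇒n12  emit P3@[24:28]
[29] read 'a'  n12⇒n8 ·f
[30] read 'b'  n8⇒n9  emit P1@[30:30]
[31] read 'a'  n9⇒n10
[32] read 'a'  n10⇒n11
[33] read 'c'  n11⇒n12  emit P3@[29:33]
[34] read 'c'  n12⇒n7 ·f  emit P2@[33:34]
[35] read 'c'  n7⇒n7 ·f  emit P2@[34:35]
[36] read 'c'  n7⇒n7 ·f  emit P2@[35:36]
[37] read 'a'  n7⇒n8 ·f
[38] read 'b'  n8⇒n9  emit P1@[38:38]
[39] read 'b'  n9⇒n2 ·f  emit P1@[39:39]
[40] read 'c'  n2⇒n3
[41] read 'c'  n3⇒n4  emit P2@[40:41]
[42] read 'c'  n4⇒n5  emit P0@[38:42],P2@[41:42],P5@[39:42]
[43] read 'c'  n5⇒n7 ·f  emit P2@[42:43]
[44] read 'a'  n7⇒n8 ·f
[45] read 'c'  n8⇒n13
[46] read 'c'  n13⇒n7 ·f  emit P2@[45:46]
[47] read 'c'  n7⇒n7 ·f  emit P2@[46:47]
[48] read 'a'  n7⇒n8 ·f
[49] read 'b'  n8⇒n9  emit P1@[49:49]
[50] read 'b'  n9⇒n2 ·f  emit P1@[50:50]
[51] read 'c'  n2⇒n3
[52] read 'c'  n3⇒n4  emit P2@[51:52]
[53] read 'c'  n4⇒n5  emit P0@[49:53],P2@[52:53],P5@[50:53]
[54] read 'a'  n5⇒n8 ·f

Result: [[1,2],[4,1],[5,1],[6,1],[6,4],[7,1],[8,1],[10,2],[11,0],[11,2],[11,5],[12,1],[14,2],[15,1],[16,1],[18,2],[19,0],[19,2],[19,5],[20,2],[21,1],[25,1],[28,3],[30,1],[33,3],[34,2],[35,2],[36,2],[38,1],[39,1],[41,2],[42,0],[42,2],[42,5],[43,2],[46,2],[47,2],[49,1],[50,1],[52,2],[53,0],[53,2],[53,5]]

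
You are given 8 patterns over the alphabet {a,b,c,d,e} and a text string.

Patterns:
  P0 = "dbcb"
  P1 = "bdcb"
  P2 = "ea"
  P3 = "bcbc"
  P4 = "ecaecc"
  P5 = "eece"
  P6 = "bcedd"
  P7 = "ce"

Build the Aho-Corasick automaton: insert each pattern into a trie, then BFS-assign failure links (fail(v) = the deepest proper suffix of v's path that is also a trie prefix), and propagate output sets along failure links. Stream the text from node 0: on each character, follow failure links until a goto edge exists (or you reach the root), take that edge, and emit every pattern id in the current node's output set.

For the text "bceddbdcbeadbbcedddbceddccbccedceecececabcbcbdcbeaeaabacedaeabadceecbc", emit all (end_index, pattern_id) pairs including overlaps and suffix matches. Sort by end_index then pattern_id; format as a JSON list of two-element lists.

Build automaton:
Trie (insert patterns):
  n0 'ε': b→5 c→25 d→1 e→9
  n1 'd': b→2
  n2 'db': c→3
  n3 'dbc': b→4
  n4 'dbcb': ·  [P0 ends]
  n5 'b': c→11 d→6
  n6 'bd': c→7
  n7 'bdc': b→8
  n8 'bdcb': ·  [P1 ends]
  n9 'e': a→10 c→14 e→19
  n10 'ea': ·  [P2 ends]
  n11 'bc': b→12 e→22
  n12 'bcb': c→13
  n13 'bcbc': ·  [P3 ends]
  n14 'ec': a→15
  n15 'eca': e→16
  n16 'ecae': c→17
  n17 'ecaec': c→18
  n18 'ecaecc': ·  [P4 ends]
  n19 'ee': c→20
  n20 'eec': e→21
  n21 'eece': ·  [P5 ends]
  n22 'bce': d→23
  n23 'bced': d→24
  n24 'bcedd': ·  [P6 ends]
  n25 'c': e→26
  n26 'ce': ·  [P7 ends]

BFS fail/out derivation:
  fail(1) 'd': from fail(0)=0 chase 'd': 0 ⇒ 0;  out=∅∪out(0)=∅
  fail(5) 'b': from fail(0)=0 chase 'b': 0 ⇒ 0;  out=∅∪out(0)=∅
  fail(9) 'e': from fail(0)=0 chase 'e': 0 ⇒ 0;  out=∅∪out(0)=∅
  fail(25) 'c': from fail(0)=0 chase 'c': 0 ⇒ 0;  out=∅∪out(0)=∅
  fail(2) 'db': from fail(1)=0 chase 'b': 0 ⇒ 5;  out=∅∪out(5)=∅
  fail(6) 'bd': from fail(5)=0 chase 'd': 0 ⇒ 1;  out=∅∪out(1)=∅
  fail(10) 'ea': from fail(9)=0 chase 'a': 0 ⇒ 0;  out={2}∪out(0)={2}
  fail(11) 'bc': from fail(5)=0 chase 'c': 0 ⇒ 25;  out=∅∪out(25)=∅
  fail(14) 'ec': from fail(9)=0 chase 'c': 0 ⇒ 25;  out=∅∪out(25)=∅
  fail(19) 'ee': from fail(9)=0 chase 'e': 0 ⇒ 9;  out=∅∪out(9)=∅
  fail(26) 'ce': from fail(25)=0 chase 'e': 0 ⇒ 9;  out={7}∪out(9)={7}
  fail(3) 'dbc': from fail(2)=5 chase 'c': 5 ⇒ 11;  out=∅∪out(11)=∅
  fail(7) 'bdc': from fail(6)=1 chase 'c': 1→0 ⇒ 25;  out=∅∪out(25)=∅
  fail(12) 'bcb': from fail(11)=25 chase 'b': 25→0 ⇒ 5;  out=∅∪out(5)=∅
  fail(15) 'eca': from fail(14)=25 chase 'a': 25→0 ⇒ 0;  out=∅∪out(0)=∅
  fail(20) 'eec': from fail(19)=9 chase 'c': 9 ⇒ 14;  out=∅∪out(14)=∅
  fail(22) 'bce': from fail(11)=25 chase 'e': 25 ⇒ 26;  out=∅∪out(26)={7}
  fail(4) 'dbcb': from fail(3)=11 chase 'b': 11 ⇒ 12;  out={0}∪out(12)={0}
  fail(8) 'bdcb': from fail(7)=25 chase 'b': 25→0 ⇒ 5;  out={1}∪out(5)={1}
  fail(13) 'bcbc': from fail(12)=5 chase 'c': 5 ⇒ 11;  out={3}∪out(11)={3}
  fail(16) 'ecae': from fail(15)=0 chase 'e': 0 ⇒ 9;  out=∅∪out(9)=∅
  fail(21) 'eece': from fail(20)=14 chase 'e': 14→25 ⇒ 26;  out={5}∪out(26)={5,7}
  fail(23) 'bced': from fail(22)=26 chase 'd': 26→9→0 ⇒ 1;  out=∅∪out(1)=∅
  fail(17) 'ecaec': from fail(16)=9 chase 'c': 9 ⇒ 14;  out=∅∪out(14)=∅
  fail(24) 'bcedd': from fail(23)=1 chase 'd': 1→0 ⇒ 1;  out={6}∪out(1)={6}
  fail(18) 'ecaecc': from fail(17)=14 chase 'c': 14→25→0 ⇒ 25;  out={4}∪out(25)={4}

Run:
i=0 'b': node 0→5
i=1 'c': node 5→11
i=2 'e': node 11→22  → match P7@[1:2]
i=3 'd': node 22→23
i=4 'd': node 23→24  → match P6@[0:4]
i=5 'b': node 24→2 (fail-walked)
i=6 'd': node 2→6 (fail-walked)
i=7 'c': node 6→7
i=8 'b': node 7→8  → match P1@[5:8]
i=9 'e': node 8→9 (fail-walked)
i=10 'a': node 9→10  → match P2@[9:10]
i=11 'd': node 10→1 (fail-walked)
i=12 'b': node 1→2
i=13 'b': node 2→5 (fail-walked)
i=14 'c': node 5→11
i=15 'e': node 11→22  → match P7@[14:15]
i=16 'd': node 22→23
i=17 'd': node 23→24  → match P6@[13:17]
i=18 'd': node 24→1 (fail-walked)
i=19 'b': node 1→2
i=20 'c': node 2→3
i=21 'e': node 3→22 (fail-walked)  → match P7@[20:21]
i=22 'd': node 22→23
i=23 'd': node 23→24  → match P6@[19:23]
i=24 'c': node 24→25 (fail-walked)
i=25 'c': node 25→25 (fail-walked)
i=26 'b': node 25→5 (fail-walked)
i=27 'c': node 5→11
i=28 'c': node 11→25 (fail-walked)
i=29 'e': node 25→26  → match P7@[28:29]
i=30 'd': node 26→1 (fail-walked)
i=31 'c': node 1→25 (fail-walked)
i=32 'e': node 25→26  → match P7@[31:32]
i=33 'e': node 26→19 (fail-walked)
i=34 'c': node 19→20
i=35 'e': node 20→21  → match P5@[32:35],P7@[34:35]
i=36 'c': node 21→14 (fail-walked)
i=37 'e': node 14→26 (fail-walked)  → match P7@[36:37]
i=38 'c': node 26→14 (fail-walked)
i=39 'a': node 14→15
i=40 'b': node 15→5 (fail-walked)
i=41 'c': node 5→11
i=42 'b': node 11→12
i=43 'c': node 12→13  → match P3@[40:43]
i=44 'b': node 13→12 (fail-walked)
i=45 'd': node 12→6 (fail-walked)
i=46 'c': node 6→7
i=47 'b': node 7→8  → match P1@[44:47]
i=48 'e': node 8→9 (fail-walked)
i=49 'a': node 9→10  → match P2@[48:49]
i=50 'e': node 10→9 (fail-walked)
i=51 'a': node 9→10  → match P2@[50:51]
i=52 'a': node 10→0 (fail-walked)
i=53 'b': node 0→5
i=54 'a': node 5→0 (fail-walked)
i=55 'c': node 0→25
i=56 'e': node 25→26  → match P7@[55:56]
i=57 'd': node 26→1 (fail-walked)
i=58 'a': node 1→0 (fail-walked)
i=59 'e': node 0→9
i=60 'a': node 9→10  → match P2@[59:60]
i=61 'b': node 10→5 (fail-walked)
i=62 'a': node 5→0 (fail-walked)
i=63 'd': node 0→1
i=64 'c': node 1→25 (fail-walked)
i=65 'e': node 25→26  → match P7@[64:65]
i=66 'e': node 26→19 (fail-walked)
i=67 'c': node 19→20
i=68 'b': node 20→5 (fail-walked)
i=69 'c': node 5→11

Matches: [[2,7],[4,6],[8,1],[10,2],[15,7],[17,6],[21,7],[23,6],[29,7],[32,7],[35,5],[35,7],[37,7],[43,3],[47,1],[49,2],[51,2],[56,7],[60,2],[65,7]]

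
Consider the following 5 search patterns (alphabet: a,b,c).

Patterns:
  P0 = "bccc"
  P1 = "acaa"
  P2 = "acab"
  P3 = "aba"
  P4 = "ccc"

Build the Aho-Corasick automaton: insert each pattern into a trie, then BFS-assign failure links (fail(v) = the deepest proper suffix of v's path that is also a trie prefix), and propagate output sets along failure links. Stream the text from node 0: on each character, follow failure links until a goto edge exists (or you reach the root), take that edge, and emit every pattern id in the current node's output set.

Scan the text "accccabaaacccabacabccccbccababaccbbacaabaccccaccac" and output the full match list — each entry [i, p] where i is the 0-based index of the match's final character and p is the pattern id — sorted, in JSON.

Build automaton:
Trie nodes:
  0='ε' goto a→5 b→1 c→12
  1='b' goto c→2
  2='bc' goto c→3
  3='bcc' goto c→4
  4='bccc' goto ·  ←P0
  5='a' goto b→10 c→6
  6='ac' goto a→7
  7='aca' goto a→8 b→9
  8='acaa' goto ·  ←P1
  9='acab' goto ·  ←P2
  10='ab' goto a→11
  11='aba' goto ·  ←P3
  12='c' goto c→13
  13='cc' goto c→14
  14='ccc' goto ·  ←P4

BFS fail/out derivation:
  fail(1) 'b': from fail(0)=0 chase 'b': 0 ⇒ 0;  out=∅∪out(0)=∅
  fail(5) 'a': from fail(0)=0 chase 'a': 0 ⇒ 0;  out=∅∪out(0)=∅
  fail(12) 'c': from fail(0)=0 chase 'c': 0 ⇒ 0;  out=∅∪out(0)=∅
  fail(2) 'bc': from fail(1)=0 chase 'c': 0 ⇒ 12;  out=∅∪out(12)=∅
  fail(6) 'ac': from fail(5)=0 chase 'c': 0 ⇒ 12;  out=∅∪out(12)=∅
  fail(10) 'ab': from fail(5)=0 chase 'b': 0 ⇒ 1;  out=∅∪out(1)=∅
  fail(13) 'cc': from fail(12)=0 chase 'c': 0 ⇒ 12;  out=∅∪out(12)=∅
  fail(3) 'bcc': from fail(2)=12 chase 'c': 12 ⇒ 13;  out=∅∪out(13)=∅
  fail(7) 'aca': from fail(6)=12 chase 'a': 12→0 ⇒ 5;  out=∅∪out(5)=∅
  fail(11) 'aba': from fail(10)=1 chase 'a': 1→0 ⇒ 5;  out={3}∪out(5)={3}
  fail(14) 'ccc': from fail(13)=12 chase 'c': 12 ⇒ 13;  out={4}∪out(13)={4}
  fail(4) 'bccc': from fail(3)=13 chase 'c': 13 ⇒ 14;  out={0}∪out(14)={0,4}
  fail(8) 'acaa': from fail(7)=5 chase 'a': 5→0 ⇒ 5;  out={1}∪out(5)={1}
  fail(9) 'acab': from fail(7)=5 chase 'b': 5 ⇒ 10;  out={2}∪out(10)={2}

Text stream:
pos 0 'a': at 5
pos 1 'c': at 6
pos 2 'c': at 13 (fail-walked)
pos 3 'c': at 14  emit P4@[1:3]
pos 4 'c': at 14 (fail-walked)  emit P4@[2:4]
pos 5 'a': at 5 (fail-walked)
pos 6 'b': at 10
pos 7 'a': at 11  emit P3@[5:7]
pos 8 'a': at 5 (fail-walked)
pos 9 'a': at 5 (fail-walked)
pos 10 'c': at 6
pos 11 'c': at 13 (fail-walked)
pos 12 'c': at 14  emit P4@[10:12]
pos 13 'a': at 5 (fail-walked)
pos 14 'b': at 10
pos 15 'a': at 11  emit P3@[13:15]
pos 16 'c': at 6 (fail-walked)
pos 17 'a': at 7
pos 18 'b': at 9  emit P2@[15:18]
pos 19 'c': at 2 (fail-walked)
pos 20 'c': at 3
pos 21 'c': at 4  emit P0@[18:21],P4@[19:21]
pos 22 'c': at 14 (fail-walked)  emit P4@[20:22]
pos 23 'b': at 1 (fail-walked)
pos 24 'c': at 2
pos 25 'c': at 3
pos 26 'a': at 5 (fail-walked)
pos 27 'b': at 10
pos 28 'a': at 11  emit P3@[26:28]
pos 29 'b': at 10 (fail-walked)
pos 30 'a': at 11  emit P3@[28:30]
pos 31 'c': at 6 (fail-walked)
pos 32 'c': at 13 (fail-walked)
pos 33 'b': at 1 (fail-walked)
pos 34 'b': at 1 (fail-walked)
pos 35 'a': at 5 (fail-walked)
pos 36 'c': at 6
pos 37 'a': at 7
pos 38 'a': at 8  emit P1@[35:38]
pos 39 'b': at 10 (fail-walked)
pos 40 'a': at 11  emit P3@[38:40]
pos 41 'c': at 6 (fail-walked)
pos 42 'c': at 13 (fail-walked)
pos 43 'c': at 14  emit P4@[41:43]
pos 44 'c': at 14 (fail-walked)  emit P4@[42:44]
pos 45 'a': at 5 (fail-walked)
pos 46 'c': at 6
pos 47 'c': at 13 (fail-walked)
pos 48 'a': at 5 (fail-walked)
pos 49 'c': at 6

Result: [[3,4],[4,4],[7,3],[12,4],[15,3],[18,2],[21,0],[21,4],[22,4],[28,3],[30,3],[38,1],[40,3],[43,4],[44,4]]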